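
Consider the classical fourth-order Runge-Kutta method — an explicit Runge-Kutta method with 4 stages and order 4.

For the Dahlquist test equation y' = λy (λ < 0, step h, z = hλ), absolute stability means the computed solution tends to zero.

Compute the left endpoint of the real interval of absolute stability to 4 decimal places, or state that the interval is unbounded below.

Set f=λy, z=hλ:
  order 4, 4-stage ⇒ R(z)=1+z+z^2/2+z^3/6+z^4/24
  (e.g. R(-1.6)=0.27040, |R|=0.27040)

Find x<0 with |R(x)|<1.
x=-1.6: |R|=0.2704
|R(-3.12)|=1.6336 |R(-2.37)|=0.5343 |R(-1.88)|=0.3003
Bisect:
  x_lo=-3.6792 |R|=3.4233  x_hi=-0.0675 |R|=0.9348
  mid=-1.87332 |R|=0.29880 →hi
  mid=-2.77625 |R|=0.98645 →hi
  mid=-3.22771 |R|=1.89929 →lo
  mid=-3.00198 |R|=1.37897 →lo
  mid=-2.88912 |R|=1.16815 →lo
  mid=-2.83268 |R|=1.07383 →lo
  mid=-2.80447 |R|=1.02929 →lo
  mid=-2.79036 |R|=1.00766 →lo
  mid=-2.78330 |R|=0.99700 →hi
  mid=-2.78683 |R|=1.00232 →lo
  ...
  [-2.78551,-2.78529] ⇒ x*=-2.7853
Interval (-2.7853, 0).

z* = -2.7853.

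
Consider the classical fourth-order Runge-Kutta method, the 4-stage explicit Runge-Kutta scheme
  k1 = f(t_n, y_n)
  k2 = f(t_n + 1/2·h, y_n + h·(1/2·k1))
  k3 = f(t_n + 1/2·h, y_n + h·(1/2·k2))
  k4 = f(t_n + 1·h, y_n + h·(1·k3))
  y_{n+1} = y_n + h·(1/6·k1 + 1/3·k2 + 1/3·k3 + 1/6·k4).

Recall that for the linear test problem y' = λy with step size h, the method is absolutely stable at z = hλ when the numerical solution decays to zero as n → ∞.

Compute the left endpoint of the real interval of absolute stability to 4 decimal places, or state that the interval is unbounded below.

With y'=λy (z=hλ):
  order 4, 4-stage ⇒ R(z)=1+z+z^2/2+z^3/6+z^4/24
  (e.g. R(-0.86)=0.42658, |R|=0.42658)

Find x<0 with |R(x)|<1.
x=-0.86: |R|=0.4266
|R(-1.79)|=0.2839 |R(-1.3)|=0.2978 |R(-1.26)|=0.3054
Bisect:
  x_lo=-3.5486 |R|=2.9073  x_hi=-0.0954 |R|=0.9090
  mid=-1.82203 |R|=0.28895 →hi
  mid=-2.68532 |R|=0.85945 →hi
  mid=-3.11697 |R|=1.62659 →lo
  mid=-2.90115 |R|=1.18919 →lo
  mid=-2.79324 |R|=1.01204 →lo
  mid=-2.73928 |R|=0.93281 →hi
  mid=-2.76626 |R|=0.97168 →hi
  mid=-2.77975 |R|=0.99167 →hi
  mid=-2.78649 |R|=1.00181 →lo
  mid=-2.78312 |R|=0.99673 →hi
  ...
  [-2.78544,-2.78523] ⇒ x*=-2.7853
Interval (-2.7853, 0).

left endpoint -2.7853.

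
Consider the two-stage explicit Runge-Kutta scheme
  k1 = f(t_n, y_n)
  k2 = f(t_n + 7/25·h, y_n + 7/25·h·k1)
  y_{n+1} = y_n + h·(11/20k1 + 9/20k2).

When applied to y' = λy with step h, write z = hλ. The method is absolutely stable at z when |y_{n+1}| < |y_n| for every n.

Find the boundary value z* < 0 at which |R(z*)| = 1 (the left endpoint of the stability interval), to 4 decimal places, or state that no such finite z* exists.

With y'=λy (z=hλ):
  k1=λy_n ⇒ h·k1=z·y_n;  k2=λ(1+7/25z)y_n ⇒ h·k2=z(1+7/25z)y_n
  y_{n+1}/y_n = 1 + 11/20z + 9/20z(1+7/25z) = 1 + z + 63/500z²
  ⇒ R(z) = 1 + z + 63/500z².

Need |R(x)|<1, x<0.
x=-1.2: |R|=0.0186
R=1: x+63/500x²=0 ⇒ x=−500/63=-7.9365; min R=1−1/(4·63/500)=-0.9841>−1
Confirm numerically:
  x=-7.333: |R|=0.44238 <1
  x=-5.196: |R|=0.79420 <1
  x=-5.037: |R|=0.84021 <1
  x=-4.988: |R|=0.85310 <1
  x=-8.251: |R|=1.32695 >1
  x=-8.017: |R|=1.08131 >1
  x=-7.961: |R|=1.02457 >1
So |R|<1 on (-7.9365, 0).

left endpoint -7.9365.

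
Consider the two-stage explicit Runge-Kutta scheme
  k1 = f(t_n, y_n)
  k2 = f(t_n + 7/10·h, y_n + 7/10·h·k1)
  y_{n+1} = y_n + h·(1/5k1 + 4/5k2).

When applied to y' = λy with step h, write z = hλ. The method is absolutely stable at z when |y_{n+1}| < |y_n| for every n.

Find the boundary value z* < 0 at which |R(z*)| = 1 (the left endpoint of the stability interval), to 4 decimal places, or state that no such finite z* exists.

On y'=λy, z=hλ:
  k1=λy_n ⇒ h·k1=z·y_n;  k2=λ(1+7/10z)y_n ⇒ h·k2=z(1+7/10z)y_n
  y_{n+1}/y_n = 1 + 1/5z + 4/5z(1+7/10z) = 1 + z + 14/25z²
  R(z) = 1 + z + 14/25z².

Boundary: |R(x)|=1, x<0.
x=-0.73: |R|=0.5684
R=1: x+14/25x²=0 ⇒ x=−25/14=-1.7857; min R=1−1/(4·14/25)=0.5536>−1
Confirm numerically:
  x=-1.275: |R|=0.63535 <1
  x=-1.146: |R|=0.58946 <1
  x=-0.842: |R|=0.55502 <1
  x=-2.355: |R|=1.75077 >1
  x=-1.896: |R|=1.11710 >1
  x=-1.855: |R|=1.07197 >1
Stable set (-1.7857, 0).

left endpoint -1.7857.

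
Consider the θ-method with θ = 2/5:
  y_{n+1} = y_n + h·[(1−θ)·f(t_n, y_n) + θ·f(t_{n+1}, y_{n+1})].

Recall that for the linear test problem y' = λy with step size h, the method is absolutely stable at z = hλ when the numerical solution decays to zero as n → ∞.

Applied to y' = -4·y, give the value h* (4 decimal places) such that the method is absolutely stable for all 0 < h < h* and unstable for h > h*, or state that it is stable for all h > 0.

(-10.0000,0); λ=-4 ⇒ h* = (10)/4 = 2.5000.

Set f=λy, z=hλ:
  y_{n+1} = y_n + z·[3/5·y_n + 2/5·y_{n+1}] ⇒ (1 − 2/5z)y_{n+1} = (1 + 3/5z)y_n
  Hence R(z) = (1 + 3/5z)/(1 − 2/5z).

Need |R(x)|<1, x<0.
x=-0.94: |R|=0.3169
R=−1: 1+3/5x = −1+2/5x ⇒ -1/5x=2 ⇒ x=2/(-1/5)=-10.0000
Confirm numerically:
  x=-9.428: |R|=0.97602 <1
  x=-8.077: |R|=0.90910 <1
  x=-7.414: |R|=0.86958 <1
  x=-4.632: |R|=0.62367 <1
  x=-10.312: |R|=1.01218 >1
  x=-10.283: |R|=1.01107 >1
  x=-10.036: |R|=1.00144 >1
Interval (-10.0000, 0).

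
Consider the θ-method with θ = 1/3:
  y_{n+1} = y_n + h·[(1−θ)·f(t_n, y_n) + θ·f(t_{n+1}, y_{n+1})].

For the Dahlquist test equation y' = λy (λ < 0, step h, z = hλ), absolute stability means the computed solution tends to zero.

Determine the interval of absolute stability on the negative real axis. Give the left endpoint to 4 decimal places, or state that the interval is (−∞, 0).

With y'=λy (z=hλ):
  y_{n+1} = y_n + z·[2/3·y_n + 1/3·y_{n+1}] ⇒ (1 − 1/3z)y_{n+1} = (1 + 2/3z)y_n
  Hence R(z) = (1 + 2/3z)/(1 − 1/3z).

Boundary: |R(x)|=1, x<0.
x=-1.61: |R|=0.0477
R=−1: 1+2/3x = −1+1/3x ⇒ -1/3x=2 ⇒ x=2/(-1/3)=-6.0000
Confirm numerically:
  x=-4.885: |R|=0.85859 <1
  x=-3.943: |R|=0.70373 <1
  x=-3.855: |R|=0.68709 <1
  x=-3.638: |R|=0.64417 <1
  x=-6.279: |R|=1.03007 >1
  x=-6.038: |R|=1.00420 >1
  x=-6.036: |R|=1.00398 >1
Stable set (-6.0000, 0).

(-6.0000, 0).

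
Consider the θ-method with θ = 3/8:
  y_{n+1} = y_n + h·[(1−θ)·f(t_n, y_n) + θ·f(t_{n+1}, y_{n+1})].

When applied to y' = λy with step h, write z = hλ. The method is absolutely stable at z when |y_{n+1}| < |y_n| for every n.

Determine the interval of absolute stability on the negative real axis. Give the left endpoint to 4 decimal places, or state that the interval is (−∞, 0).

z∈(-8.0000,0).

Test eqn y'=λy, z=hλ:
  y_{n+1} = y_n + z·[5/8·y_n + 3/8·y_{n+1}] ⇒ (1 − 3/8z)y_{n+1} = (1 + 5/8z)y_n
  Hence R(z) = (1 + 5/8z)/(1 − 3/8z).

Find x<0 with |R(x)|<1.
x=-1.52: |R|=0.0318
R=−1: 1+5/8x = −1+3/8x ⇒ -1/4x=2 ⇒ x=2/(-1/4)=-8.0000
Confirm numerically:
  x=-7.778: |R|=0.98583 <1
  x=-7.133: |R|=0.94102 <1
  x=-6.225: |R|=0.86692 <1
  x=-8.239: |R|=1.01461 >1
  x=-8.138: |R|=1.00851 >1
Interval (-8.0000, 0).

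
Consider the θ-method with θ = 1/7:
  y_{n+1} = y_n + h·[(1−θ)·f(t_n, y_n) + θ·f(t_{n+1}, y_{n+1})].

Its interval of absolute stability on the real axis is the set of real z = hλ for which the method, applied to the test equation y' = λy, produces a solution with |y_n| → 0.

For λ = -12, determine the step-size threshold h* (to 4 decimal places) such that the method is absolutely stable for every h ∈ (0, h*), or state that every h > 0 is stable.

(-2.8000,0); λ=-12 ⇒ h* = (14/5)/12 = 0.2333.

Test eqn y'=λy, z=hλ:
  y_{n+1} = y_n + z·[6/7·y_n + 1/7·y_{n+1}] ⇒ (1 − 1/7z)y_{n+1} = (1 + 6/7z)y_n
  so R(z) = (1 + 6/7z)/(1 − 1/7z).

Find x<0 with |R(x)|<1.
x=-1.74: |R|=0.3936
R=−1: 1+6/7x = −1+1/7x ⇒ -5/7x=2 ⇒ x=2/(-5/7)=-2.8000
Confirm numerically:
  x=-2.368: |R|=0.76943 <1
  x=-2.046: |R|=0.58324 <1
  x=-1.552: |R|=0.27035 <1
  x=-1.536: |R|=0.25961 <1
  x=-3.379: |R|=1.27893 >1
  x=-2.945: |R|=1.07290 >1
Stable set (-2.8000, 0).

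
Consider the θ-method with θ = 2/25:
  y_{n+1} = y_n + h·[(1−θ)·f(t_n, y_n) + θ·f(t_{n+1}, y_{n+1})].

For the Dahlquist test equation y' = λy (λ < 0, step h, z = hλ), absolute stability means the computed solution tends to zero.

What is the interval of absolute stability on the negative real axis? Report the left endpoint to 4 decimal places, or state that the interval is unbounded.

On y'=λy, z=hλ:
  y_{n+1} = y_n + z·[23/25·y_n + 2/25·y_{n+1}] ⇒ (1 − 2/25z)y_{n+1} = (1 + 23/25z)y_n
  ⇒ R(z) = (1 + 23/25z)/(1 − 2/25z).

Solve |R(x)|<1 on ℝ⁻.
x=-1.12: |R|=0.0279
R=−1: 1+23/25x = −1+2/25x ⇒ -21/25x=2 ⇒ x=2/(-21/25)=-2.3810
Confirm numerically:
  x=-1.506: |R|=0.34407 <1
  x=-1.276: |R|=0.15781 <1
  x=-1.192: |R|=0.08823 <1
  x=-1.086: |R|=0.00081 <1
  x=-2.978: |R|=1.40503 >1
  x=-2.896: |R|=1.35126 >1
Stable set (-2.3810, 0).

(-2.3810, 0).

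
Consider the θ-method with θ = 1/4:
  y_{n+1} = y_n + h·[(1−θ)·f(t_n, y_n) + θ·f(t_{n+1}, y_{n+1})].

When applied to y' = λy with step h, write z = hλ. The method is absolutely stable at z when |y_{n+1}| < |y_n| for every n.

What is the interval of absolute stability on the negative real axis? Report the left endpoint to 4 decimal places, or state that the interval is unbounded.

Test eqn y'=λy, z=hλ:
  y_{n+1} = y_n + z·[3/4·y_n + 1/4·y_{n+1}] ⇒ (1 − 1/4z)y_{n+1} = (1 + 3/4z)y_n
  ⇒ R(z) = (1 + 3/4z)/(1 − 1/4z).

Solve |R(x)|<1 on ℝ⁻.
x=-1.72: |R|=0.2028
R=−1: 1+3/4x = −1+1/4x ⇒ -1/2x=2 ⇒ x=2/(-1/2)=-4.0000
Confirm numerically:
  x=-3.772: |R|=0.94133 <1
  x=-3.378: |R|=0.83139 <1
  x=-2.873: |R|=0.67205 <1
  x=-2.290: |R|=0.45628 <1
  x=-4.368: |R|=1.08795 >1
  x=-4.356: |R|=1.08521 >1
So |R|<1 on (-4.0000, 0).

(-4.0000, 0).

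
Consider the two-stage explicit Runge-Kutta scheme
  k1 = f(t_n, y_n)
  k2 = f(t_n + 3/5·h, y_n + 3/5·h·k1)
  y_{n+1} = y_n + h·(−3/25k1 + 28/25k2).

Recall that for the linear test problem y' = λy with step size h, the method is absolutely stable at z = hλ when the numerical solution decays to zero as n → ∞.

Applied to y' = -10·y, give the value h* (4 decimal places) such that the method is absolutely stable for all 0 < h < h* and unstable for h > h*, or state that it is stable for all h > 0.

Test eqn y'=λy, z=hλ:
  k1=λy_n ⇒ h·k1=z·y_n;  k2=λ(1+3/5z)y_n ⇒ h·k2=z(1+3/5z)y_n
  y_{n+1}/y_n = 1 − 3/25z + 28/25z(1+3/5z) = 1 + z + 84/125z²
  R(z) = 1 + z + 84/125z².

Find x<0 with |R(x)|<1.
x=-1.05: |R|=0.6909
R=1: x+84/125x²=0 ⇒ x=−125/84=-1.4881; min R=1−1/(4·84/125)=0.6280>−1
Confirm numerically:
  x=-1.092: |R|=0.70934 <1
  x=-1.023: |R|=0.68027 <1
  x=-0.953: |R|=0.65732 <1
  x=-0.743: |R|=0.62798 <1
  x=-1.856: |R|=1.45886 >1
  x=-1.601: |R|=1.12147 >1
  x=-1.563: |R|=1.07868 >1
So |R|<1 on (-1.4881, 0).

(-1.4881,0); λ=-10 ⇒ h* = (125/84)/10 = 0.1488.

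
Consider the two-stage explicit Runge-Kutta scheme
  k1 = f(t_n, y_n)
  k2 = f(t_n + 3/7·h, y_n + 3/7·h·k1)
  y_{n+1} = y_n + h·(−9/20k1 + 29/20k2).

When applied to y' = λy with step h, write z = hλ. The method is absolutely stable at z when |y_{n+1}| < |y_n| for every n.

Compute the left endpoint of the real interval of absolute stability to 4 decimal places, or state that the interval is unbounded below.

left endpoint -1.6092.

With y'=λy (z=hλ):
  k1=λy_n ⇒ h·k1=z·y_n;  k2=λ(1+3/7z)y_n ⇒ h·k2=z(1+3/7z)y_n
  y_{n+1}/y_n = 1 − 9/20z + 29/20z(1+3/7z) = 1 + z + 87/140z²
  Hence R(z) = 1 + z + 87/140z².

Need |R(x)|<1, x<0.
x=-0.92: |R|=0.6060
R=1: x+87/140x²=0 ⇒ x=−140/87=-1.6092; min R=1−1/(4·87/140)=0.5977>−1
Confirm numerically:
  x=-1.089: |R|=0.64797 <1
  x=-1.008: |R|=0.62341 <1
  x=-0.827: |R|=0.59801 <1
  x=-2.093: |R|=1.62926 >1
  x=-1.676: |R|=1.06958 >1
Interval (-1.6092, 0).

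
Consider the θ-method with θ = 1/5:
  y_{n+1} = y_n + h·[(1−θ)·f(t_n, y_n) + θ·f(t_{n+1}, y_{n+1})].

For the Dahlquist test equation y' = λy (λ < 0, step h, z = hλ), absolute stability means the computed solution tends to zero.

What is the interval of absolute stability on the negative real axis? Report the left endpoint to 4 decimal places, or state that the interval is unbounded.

Set f=λy, z=hλ:
  y_{n+1} = y_n + z·[4/5·y_n + 1/5·y_{n+1}] ⇒ (1 − 1/5z)y_{n+1} = (1 + 4/5z)y_n
  Hence R(z) = (1 + 4/5z)/(1 − 1/5z).

Find x<0 with |R(x)|<1.
x=-0.45: |R|=0.5872
R=−1: 1+4/5x = −1+1/5x ⇒ -3/5x=2 ⇒ x=2/(-3/5)=-3.3333
Confirm numerically:
  x=-3.065: |R|=0.90019 <1
  x=-2.456: |R|=0.64700 <1
  x=-1.575: |R|=0.19772 <1
  x=-3.685: |R|=1.12147 >1
  x=-3.544: |R|=1.07397 >1
  x=-3.473: |R|=1.04945 >1
Interval (-3.3333, 0).

(-3.3333, 0).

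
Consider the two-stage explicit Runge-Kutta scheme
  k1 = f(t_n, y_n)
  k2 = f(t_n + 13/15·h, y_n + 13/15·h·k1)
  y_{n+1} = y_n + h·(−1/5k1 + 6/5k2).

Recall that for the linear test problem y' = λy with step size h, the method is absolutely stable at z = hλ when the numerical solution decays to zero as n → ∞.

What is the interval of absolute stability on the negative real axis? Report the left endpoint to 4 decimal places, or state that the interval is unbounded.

Test eqn y'=λy, z=hλ:
  k1=λy_n ⇒ h·k1=z·y_n;  k2=λ(1+13/15z)y_n ⇒ h·k2=z(1+13/15z)y_n
  y_{n+1}/y_n = 1 − 1/5z + 6/5z(1+13/15z) = 1 + z + 26/25z²
  R(z) = 1 + z + 26/25z².

Need |R(x)|<1, x<0.
x=-0.3: |R|=0.7936
R=1: x+26/25x²=0 ⇒ x=−25/26=-0.9615; min R=1−1/(4·26/25)=0.7596>−1
Confirm numerically:
  x=-0.820: |R|=0.87930 <1
  x=-0.756: |R|=0.83840 <1
  x=-0.742: |R|=0.83059 <1
  x=-1.405: |R|=1.64799 >1
  x=-0.994: |R|=1.03356 >1
So |R|<1 on (-0.9615, 0).

(-0.9615, 0).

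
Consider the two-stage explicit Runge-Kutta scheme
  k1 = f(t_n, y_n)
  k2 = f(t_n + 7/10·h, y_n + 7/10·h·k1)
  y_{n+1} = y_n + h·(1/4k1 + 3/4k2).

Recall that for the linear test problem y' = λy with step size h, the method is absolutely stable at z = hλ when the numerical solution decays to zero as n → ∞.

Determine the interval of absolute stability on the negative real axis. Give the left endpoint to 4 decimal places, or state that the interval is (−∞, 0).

(-1.9048, 0).

On y'=λy, z=hλ:
  k1=λy_n ⇒ h·k1=z·y_n;  k2=λ(1+7/10z)y_n ⇒ h·k2=z(1+7/10z)y_n
  y_{n+1}/y_n = 1 + 1/4z + 3/4z(1+7/10z) = 1 + z + 21/40z²
  Hence R(z) = 1 + z + 21/40z².

Find x<0 with |R(x)|<1.
x=-1.08: |R|=0.5324
R=1: x+21/40x²=0 ⇒ x=−40/21=-1.9048; min R=1−1/(4·21/40)=0.5238>−1
Confirm numerically:
  x=-1.816: |R|=0.91537 <1
  x=-1.169: |R|=0.54844 <1
  x=-1.134: |R|=0.54113 <1
  x=-2.350: |R|=1.54931 >1
  x=-2.227: |R|=1.37675 >1
Interval (-1.9048, 0).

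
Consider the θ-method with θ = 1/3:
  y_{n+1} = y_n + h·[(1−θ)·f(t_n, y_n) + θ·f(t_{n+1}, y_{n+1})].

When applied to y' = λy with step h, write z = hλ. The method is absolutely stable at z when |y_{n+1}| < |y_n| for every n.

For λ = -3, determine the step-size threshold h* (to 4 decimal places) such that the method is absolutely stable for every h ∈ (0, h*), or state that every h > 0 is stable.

(-6.0000,0); λ=-3 ⇒ h* = (6)/3 = 2.0000.

On y'=λy, z=hλ:
  y_{n+1} = y_n + z·[2/3·y_n + 1/3·y_{n+1}] ⇒ (1 − 1/3z)y_{n+1} = (1 + 2/3z)y_n
  so R(z) = (1 + 2/3z)/(1 − 1/3z).

Need |R(x)|<1, x<0.
x=-0.86: |R|=0.3316
R=−1: 1+2/3x = −1+1/3x ⇒ -1/3x=2 ⇒ x=2/(-1/3)=-6.0000
Confirm numerically:
  x=-5.086: |R|=0.88697 <1
  x=-3.807: |R|=0.67783 <1
  x=-3.709: |R|=0.65852 <1
  x=-6.350: |R|=1.03743 >1
  x=-6.109: |R|=1.01197 >1
  x=-6.090: |R|=1.00990 >1
Stable set (-6.0000, 0).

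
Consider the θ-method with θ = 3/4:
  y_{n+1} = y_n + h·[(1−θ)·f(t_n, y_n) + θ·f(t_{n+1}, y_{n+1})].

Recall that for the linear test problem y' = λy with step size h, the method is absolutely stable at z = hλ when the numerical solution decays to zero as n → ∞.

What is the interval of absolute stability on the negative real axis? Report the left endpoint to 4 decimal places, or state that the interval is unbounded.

Set f=λy, z=hλ:
  y_{n+1} = y_n + z·[1/4·y_n + 3/4·y_{n+1}] ⇒ (1 − 3/4z)y_{n+1} = (1 + 1/4z)y_n
  R(z) = (1 + 1/4z)/(1 − 3/4z).

Need |R(x)|<1, x<0.
x=-0.71: |R|=0.5367
x=-2: |R|=0.2000
x=-10: |R|=0.1765
x=-100: |R|=0.3158
θ=3/4≥1/2 ⇒ |1+1/4x|<|1−3/4x| ∀x<0 ⇒ stable on all of ℝ⁻.

unbounded; (−∞, 0).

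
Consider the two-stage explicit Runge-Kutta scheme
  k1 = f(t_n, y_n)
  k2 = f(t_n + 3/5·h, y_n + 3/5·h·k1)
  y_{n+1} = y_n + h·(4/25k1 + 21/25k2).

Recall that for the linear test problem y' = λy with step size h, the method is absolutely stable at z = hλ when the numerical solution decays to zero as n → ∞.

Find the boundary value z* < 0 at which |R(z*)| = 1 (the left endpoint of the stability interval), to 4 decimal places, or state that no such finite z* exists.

Set f=λy, z=hλ:
  k1=λy_n ⇒ h·k1=z·y_n;  k2=λ(1+3/5z)y_n ⇒ h·k2=z(1+3/5z)y_n
  y_{n+1}/y_n = 1 + 4/25z + 21/25z(1+3/5z) = 1 + z + 63/125z²
  Hence R(z) = 1 + z + 63/125z².

Need |R(x)|<1, x<0.
x=-0.84: |R|=0.5156
R=1: x+63/125x²=0 ⇒ x=−125/63=-1.9841; min R=1−1/(4·63/125)=0.5040>−1
Confirm numerically:
  x=-1.629: |R|=0.70844 <1
  x=-1.156: |R|=0.51751 <1
  x=-0.909: |R|=0.50745 <1
  x=-0.885: |R|=0.50975 <1
  x=-2.544: |R|=1.71786 >1
  x=-2.361: |R|=1.44846 >1
  x=-2.097: |R|=1.11929 >1
Interval (-1.9841, 0).

left endpoint -1.9841.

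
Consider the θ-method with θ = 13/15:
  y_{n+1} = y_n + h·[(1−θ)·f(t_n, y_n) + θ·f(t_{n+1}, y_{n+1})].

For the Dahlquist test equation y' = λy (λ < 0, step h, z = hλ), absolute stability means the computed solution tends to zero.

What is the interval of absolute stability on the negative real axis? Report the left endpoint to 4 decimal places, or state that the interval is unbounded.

unbounded; (−∞, 0).

On y'=λy, z=hλ:
  y_{n+1} = y_n + z·[2/15·y_n + 13/15·y_{n+1}] ⇒ (1 − 13/15z)y_{n+1} = (1 + 2/15z)y_n
  R(z) = (1 + 2/15z)/(1 − 13/15z).

Find x<0 with |R(x)|<1.
x=-0.52: |R|=0.6415
x=-2: |R|=0.2683
x=-10: |R|=0.0345
x=-100: |R|=0.1407
θ=13/15≥1/2 ⇒ |1+2/15x|<|1−13/15x| ∀x<0 ⇒ stable on all of ℝ⁻.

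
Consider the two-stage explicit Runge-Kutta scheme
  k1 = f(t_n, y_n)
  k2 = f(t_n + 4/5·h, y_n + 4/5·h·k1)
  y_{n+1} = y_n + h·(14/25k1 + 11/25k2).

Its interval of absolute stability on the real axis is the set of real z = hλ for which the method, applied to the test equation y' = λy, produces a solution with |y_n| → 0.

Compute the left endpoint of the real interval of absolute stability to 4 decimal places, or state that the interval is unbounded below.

left endpoint -2.8409.

With y'=λy (z=hλ):
  k1=λy_n ⇒ h·k1=z·y_n;  k2=λ(1+4/5z)y_n ⇒ h·k2=z(1+4/5z)y_n
  y_{n+1}/y_n = 1 + 14/25z + 11/25z(1+4/5z) = 1 + z + 44/125z²
  ⇒ R(z) = 1 + z + 44/125z².

Boundary: |R(x)|=1, x<0.
x=-0.57: |R|=0.5444
R=1: x+44/125x²=0 ⇒ x=−125/44=-2.8409; min R=1−1/(4·44/125)=0.2898>−1
Confirm numerically:
  x=-2.490: |R|=0.69244 <1
  x=-1.927: |R|=0.38009 <1
  x=-1.761: |R|=0.33059 <1
  x=-3.108: |R|=1.29220 >1
  x=-3.057: |R|=1.23253 >1
  x=-3.016: |R|=1.18588 >1
Stable set (-2.8409, 0).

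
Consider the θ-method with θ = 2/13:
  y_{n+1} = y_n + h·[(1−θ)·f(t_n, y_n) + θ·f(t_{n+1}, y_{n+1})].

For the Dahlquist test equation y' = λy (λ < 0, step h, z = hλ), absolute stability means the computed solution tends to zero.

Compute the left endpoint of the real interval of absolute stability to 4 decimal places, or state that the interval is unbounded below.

z* = -2.8889.

Set f=λy, z=hλ:
  y_{n+1} = y_n + z·[11/13·y_n + 2/13·y_{n+1}] ⇒ (1 − 2/13z)y_{n+1} = (1 + 11/13z)y_n
  ⇒ R(z) = (1 + 11/13z)/(1 − 2/13z).

Need |R(x)|<1, x<0.
x=-0.53: |R|=0.5100
R=−1: 1+11/13x = −1+2/13x ⇒ -9/13x=2 ⇒ x=2/(-9/13)=-2.8889
Confirm numerically:
  x=-2.674: |R|=0.89459 <1
  x=-2.408: |R|=0.75707 <1
  x=-1.632: |R|=0.30448 <1
  x=-1.440: |R|=0.17884 <1
  x=-3.410: |R|=1.23663 >1
  x=-3.071: |R|=1.08562 >1
  x=-3.047: |R|=1.07453 >1
Stable set (-2.8889, 0).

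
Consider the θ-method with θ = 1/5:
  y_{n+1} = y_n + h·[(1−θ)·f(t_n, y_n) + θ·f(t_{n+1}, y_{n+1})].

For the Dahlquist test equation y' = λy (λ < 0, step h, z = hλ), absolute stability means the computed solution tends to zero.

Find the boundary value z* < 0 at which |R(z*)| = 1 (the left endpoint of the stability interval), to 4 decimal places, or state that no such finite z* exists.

z* = -3.3333.

Set f=λy, z=hλ:
  y_{n+1} = y_n + z·[4/5·y_n + 1/5·y_{n+1}] ⇒ (1 − 1/5z)y_{n+1} = (1 + 4/5z)y_n
  Hence R(z) = (1 + 4/5z)/(1 − 1/5z).

Solve |R(x)|<1 on ℝ⁻.
x=-1.52: |R|=0.1656
R=−1: 1+4/5x = −1+1/5x ⇒ -3/5x=2 ⇒ x=2/(-3/5)=-3.3333
Confirm numerically:
  x=-2.752: |R|=0.77503 <1
  x=-2.604: |R|=0.71226 <1
  x=-2.175: |R|=0.51568 <1
  x=-3.536: |R|=1.07123 >1
  x=-3.412: |R|=1.02806 >1
Stable set (-3.3333, 0).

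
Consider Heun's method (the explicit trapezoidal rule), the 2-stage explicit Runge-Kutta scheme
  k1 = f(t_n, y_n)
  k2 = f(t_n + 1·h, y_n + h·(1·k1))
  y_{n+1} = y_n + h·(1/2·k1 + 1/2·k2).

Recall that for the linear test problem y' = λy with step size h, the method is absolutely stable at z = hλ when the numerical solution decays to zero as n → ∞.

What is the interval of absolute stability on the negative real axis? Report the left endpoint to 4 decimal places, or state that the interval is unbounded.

z∈(-2.0000,0).

Test eqn y'=λy, z=hλ:
  order 2, 2-stage ⇒ R(z)=1+z+z^2/2
  (e.g. R(-0.79)=0.52205, |R|=0.52205)

Boundary: |R(x)|=1, x<0.
x=-0.79: |R|=0.5221
|R(-2.21)|=1.2320 |R(-1.85)|=0.8613 |R(-1.11)|=0.5060
Bisect:
  x_lo=-2.7105 |R|=1.9628  x_hi=-0.0596 |R|=0.9422
  mid=-1.38501 |R|=0.57412 →hi
  mid=-2.04774 |R|=1.04888 →lo
  mid=-1.71637 |R|=0.75660 →hi
  mid=-1.88206 |R|=0.88901 →hi
  mid=-1.96490 |R|=0.96551 →hi
  mid=-2.00632 |R|=1.00634 →lo
  mid=-1.98561 |R|=0.98571 →hi
  ...
  [-2.00001,-1.99984] ⇒ x*=-2.0000
Interval (-2.0000, 0).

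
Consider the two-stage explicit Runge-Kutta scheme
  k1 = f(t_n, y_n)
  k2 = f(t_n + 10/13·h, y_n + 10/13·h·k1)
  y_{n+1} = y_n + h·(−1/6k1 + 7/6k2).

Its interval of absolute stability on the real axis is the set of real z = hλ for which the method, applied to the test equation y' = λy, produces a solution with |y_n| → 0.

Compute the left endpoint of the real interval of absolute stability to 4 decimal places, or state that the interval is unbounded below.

On y'=λy, z=hλ:
  k1=λy_n ⇒ h·k1=z·y_n;  k2=λ(1+10/13z)y_n ⇒ h·k2=z(1+10/13z)y_n
  y_{n+1}/y_n = 1 − 1/6z + 7/6z(1+10/13z) = 1 + z + 35/39z²
  R(z) = 1 + z + 35/39z².

Solve |R(x)|<1 on ℝ⁻.
x=-0.79: |R|=0.7701
R=1: x+35/39x²=0 ⇒ x=−39/35=-1.1143; min R=1−1/(4·35/39)=0.7214>−1
Confirm numerically:
  x=-0.937: |R|=0.85092 <1
  x=-0.850: |R|=0.79840 <1
  x=-0.849: |R|=0.79787 <1
  x=-0.498: |R|=0.72457 <1
  x=-1.646: |R|=1.78544 >1
  x=-1.493: |R|=1.50743 >1
So |R|<1 on (-1.1143, 0).

left endpoint -1.1143.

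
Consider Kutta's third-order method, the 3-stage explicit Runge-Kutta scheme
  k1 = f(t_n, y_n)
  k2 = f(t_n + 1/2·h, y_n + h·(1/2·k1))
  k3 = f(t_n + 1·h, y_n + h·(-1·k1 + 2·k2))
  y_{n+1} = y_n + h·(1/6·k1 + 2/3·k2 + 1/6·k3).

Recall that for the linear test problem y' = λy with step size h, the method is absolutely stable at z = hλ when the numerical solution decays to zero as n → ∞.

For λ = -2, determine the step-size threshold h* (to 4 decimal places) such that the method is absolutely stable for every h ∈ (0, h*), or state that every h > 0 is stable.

(-2.5127,0); λ=-2 ⇒ h* = 1.2564.

With y'=λy (z=hλ):
  order 3, 3-stage ⇒ R(z)=1+z+z^2/2+z^3/6
  (e.g. R(-1.59)=0.00410, |R|=0.00410)

Solve |R(x)|<1 on ℝ⁻.
x=-1.59: |R|=0.0041
|R(-2.21)|=0.5669 |R(-1.78)|=0.1358 |R(-1.29)|=0.1843
Bisect:
  x_lo=-3.1588 |R|=2.4230  x_hi=-0.3595 |R|=0.6974
  mid=-1.75915 |R|=0.11916 →hi
  mid=-2.45899 |R|=0.91377 →hi
  mid=-2.80891 |R|=1.55763 →lo
  mid=-2.63395 |R|=1.21069 →lo
  mid=-2.54647 |R|=1.05632 →lo
  mid=-2.50273 |R|=0.98361 →hi
  mid=-2.52460 |R|=1.01960 →lo
  mid=-2.51366 |R|=1.00151 →lo
  mid=-2.50820 |R|=0.99254 →hi
  ...
  [-2.51281,-2.51264] ⇒ x*=-2.5127
So |R|<1 on (-2.5127, 0).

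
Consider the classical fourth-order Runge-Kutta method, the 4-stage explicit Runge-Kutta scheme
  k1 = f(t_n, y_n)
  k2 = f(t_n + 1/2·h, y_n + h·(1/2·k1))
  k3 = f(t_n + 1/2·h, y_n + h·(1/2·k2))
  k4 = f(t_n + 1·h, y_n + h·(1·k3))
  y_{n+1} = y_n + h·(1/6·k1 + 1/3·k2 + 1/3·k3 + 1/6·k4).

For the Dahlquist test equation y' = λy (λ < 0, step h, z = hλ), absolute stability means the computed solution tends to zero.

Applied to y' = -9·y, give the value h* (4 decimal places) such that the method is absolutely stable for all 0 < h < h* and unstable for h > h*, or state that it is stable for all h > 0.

(-2.7853,0); λ=-9 ⇒ h* = 0.3095.

On y'=λy, z=hλ:
  order 4, 4-stage ⇒ R(z)=1+z+z^2/2+z^3/6+z^4/24
  (e.g. R(-1.13)=0.33590, |R|=0.33590)

Solve |R(x)|<1 on ℝ⁻.
x=-1.13: |R|=0.3359
|R(-2.5)|=0.6484 |R(-1.86)|=0.2960 |R(-1.1)|=0.3442
Bisect:
  x_lo=-3.4750 |R|=2.6449  x_hi=-0.2300 |R|=0.7945
  mid=-1.85251 |R|=0.29453 →hi
  mid=-2.66376 |R|=0.83170 →hi
  mid=-3.06938 |R|=1.51989 →lo
  mid=-2.86657 |R|=1.12961 →lo
  mid=-2.76516 |R|=0.97007 →hi
  mid=-2.81587 |R|=1.04708 →lo
  mid=-2.79051 |R|=1.00790 →lo
  mid=-2.77784 |R|=0.98882 →hi
  ...
  [-2.78537,-2.78517] ⇒ x*=-2.7853
Stable set (-2.7853, 0).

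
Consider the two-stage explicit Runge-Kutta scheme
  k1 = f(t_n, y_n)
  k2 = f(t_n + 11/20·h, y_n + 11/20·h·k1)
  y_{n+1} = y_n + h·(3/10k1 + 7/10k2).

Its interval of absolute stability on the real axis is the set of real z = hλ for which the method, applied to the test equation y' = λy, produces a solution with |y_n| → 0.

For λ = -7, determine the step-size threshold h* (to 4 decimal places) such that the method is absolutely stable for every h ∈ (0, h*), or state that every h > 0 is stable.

With y'=λy (z=hλ):
  k1=λy_n ⇒ h·k1=z·y_n;  k2=λ(1+11/20z)y_n ⇒ h·k2=z(1+11/20z)y_n
  y_{n+1}/y_n = 1 + 3/10z + 7/10z(1+11/20z) = 1 + z + 77/200z²
  ⇒ R(z) = 1 + z + 77/200z².

Solve |R(x)|<1 on ℝ⁻.
x=-1.53: |R|=0.3712
R=1: x+77/200x²=0 ⇒ x=−200/77=-2.5974; min R=1−1/(4·77/200)=0.3506>−1
Confirm numerically:
  x=-2.375: |R|=0.79664 <1
  x=-2.340: |R|=0.76811 <1
  x=-1.169: |R|=0.35713 <1
  x=-3.117: |R|=1.62354 >1
  x=-3.004: |R|=1.47025 >1
Stable set (-2.5974, 0).

(-2.5974,0); λ=-7 ⇒ h* = (200/77)/7 = 0.3711.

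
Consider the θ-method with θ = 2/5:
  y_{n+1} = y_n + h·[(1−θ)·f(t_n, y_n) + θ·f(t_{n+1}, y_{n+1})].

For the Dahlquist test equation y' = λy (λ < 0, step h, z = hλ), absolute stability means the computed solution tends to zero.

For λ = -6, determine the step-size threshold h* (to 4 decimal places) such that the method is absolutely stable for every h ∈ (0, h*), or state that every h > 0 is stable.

Set f=λy, z=hλ:
  y_{n+1} = y_n + z·[3/5·y_n + 2/5·y_{n+1}] ⇒ (1 − 2/5z)y_{n+1} = (1 + 3/5z)y_n
  so R(z) = (1 + 3/5z)/(1 − 2/5z).

Boundary: |R(x)|=1, x<0.
x=-1.63: |R|=0.0133
R=−1: 1+3/5x = −1+2/5x ⇒ -1/5x=2 ⇒ x=2/(-1/5)=-10.0000
Confirm numerically:
  x=-9.513: |R|=0.97973 <1
  x=-9.433: |R|=0.97624 <1
  x=-6.513: |R|=0.80656 <1
  x=-10.562: |R|=1.02151 >1
  x=-10.468: |R|=1.01804 >1
  x=-10.429: |R|=1.01659 >1
Interval (-10.0000, 0).

(-10.0000,0); λ=-6 ⇒ h* = (10)/6 = 1.6667.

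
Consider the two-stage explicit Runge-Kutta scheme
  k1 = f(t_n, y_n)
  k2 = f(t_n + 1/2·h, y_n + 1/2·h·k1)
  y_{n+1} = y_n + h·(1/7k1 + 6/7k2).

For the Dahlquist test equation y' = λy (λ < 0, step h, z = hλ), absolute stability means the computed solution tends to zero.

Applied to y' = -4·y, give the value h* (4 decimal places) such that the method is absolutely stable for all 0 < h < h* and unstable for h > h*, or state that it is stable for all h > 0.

Test eqn y'=λy, z=hλ:
  k1=λy_n ⇒ h·k1=z·y_n;  k2=λ(1+1/2z)y_n ⇒ h·k2=z(1+1/2z)y_n
  y_{n+1}/y_n = 1 + 1/7z + 6/7z(1+1/2z) = 1 + z + 3/7z²
  so R(z) = 1 + z + 3/7z².

Need |R(x)|<1, x<0.
x=-1.69: |R|=0.5340
R=1: x+3/7x²=0 ⇒ x=−7/3=-2.3333; min R=1−1/(4·3/7)=0.4167>−1
Confirm numerically:
  x=-1.509: |R|=0.46689 <1
  x=-1.348: |R|=0.43076 <1
  x=-1.060: |R|=0.42154 <1
  x=-2.542: |R|=1.22733 >1
  x=-2.507: |R|=1.18659 >1
  x=-2.429: |R|=1.09959 >1
So |R|<1 on (-2.3333, 0).

(-2.3333,0); λ=-4 ⇒ h* = (7/3)/4 = 0.5833.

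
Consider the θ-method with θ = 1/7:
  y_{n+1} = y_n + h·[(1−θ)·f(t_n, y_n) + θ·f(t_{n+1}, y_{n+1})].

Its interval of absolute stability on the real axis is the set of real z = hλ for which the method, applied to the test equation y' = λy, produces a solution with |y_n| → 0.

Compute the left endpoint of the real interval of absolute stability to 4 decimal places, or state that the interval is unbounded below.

left endpoint -2.8000.

With y'=λy (z=hλ):
  y_{n+1} = y_n + z·[6/7·y_n + 1/7·y_{n+1}] ⇒ (1 − 1/7z)y_{n+1} = (1 + 6/7z)y_n
  R(z) = (1 + 6/7z)/(1 − 1/7z).

Need |R(x)|<1, x<0.
x=-0.66: |R|=0.3969
R=−1: 1+6/7x = −1+1/7x ⇒ -5/7x=2 ⇒ x=2/(-5/7)=-2.8000
Confirm numerically:
  x=-2.681: |R|=0.93854 <1
  x=-2.433: |R|=0.80547 <1
  x=-2.386: |R|=0.77946 <1
  x=-2.164: |R|=0.65299 <1
  x=-3.327: |R|=1.25516 >1
  x=-3.120: |R|=1.15810 >1
  x=-2.895: |R|=1.04800 >1
Interval (-2.8000, 0).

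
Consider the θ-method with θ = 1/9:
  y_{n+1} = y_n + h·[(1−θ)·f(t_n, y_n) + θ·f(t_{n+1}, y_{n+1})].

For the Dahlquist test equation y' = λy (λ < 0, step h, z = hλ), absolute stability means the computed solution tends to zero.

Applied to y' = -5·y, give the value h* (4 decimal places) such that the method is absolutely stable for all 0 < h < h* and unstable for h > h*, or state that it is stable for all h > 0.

On y'=λy, z=hλ:
  y_{n+1} = y_n + z·[8/9·y_n + 1/9·y_{n+1}] ⇒ (1 − 1/9z)y_{n+1} = (1 + 8/9z)y_n
  ⇒ R(z) = (1 + 8/9z)/(1 − 1/9z).

Boundary: |R(x)|=1, x<0.
x=-0.99: |R|=0.1081
R=−1: 1+8/9x = −1+1/9x ⇒ -7/9x=2 ⇒ x=2/(-7/9)=-2.5714
Confirm numerically:
  x=-2.297: |R|=0.82995 <1
  x=-2.187: |R|=0.75945 <1
  x=-1.797: |R|=0.49792 <1
  x=-1.680: |R|=0.41573 <1
  x=-3.090: |R|=1.30025 >1
  x=-2.666: |R|=1.05675 >1
Stable set (-2.5714, 0).

(-2.5714,0); λ=-5 ⇒ h* = (18/7)/5 = 0.5143.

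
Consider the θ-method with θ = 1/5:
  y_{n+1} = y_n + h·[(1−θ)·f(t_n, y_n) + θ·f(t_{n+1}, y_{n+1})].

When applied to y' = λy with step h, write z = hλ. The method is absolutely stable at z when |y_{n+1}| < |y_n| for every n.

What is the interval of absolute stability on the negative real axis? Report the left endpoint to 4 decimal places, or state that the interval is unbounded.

Set f=λy, z=hλ:
  y_{n+1} = y_n + z·[4/5·y_n + 1/5·y_{n+1}] ⇒ (1 − 1/5z)y_{n+1} = (1 + 4/5z)y_n
  Hence R(z) = (1 + 4/5z)/(1 − 1/5z).

Find x<0 with |R(x)|<1.
x=-0.68: |R|=0.4014
R=−1: 1+4/5x = −1+1/5x ⇒ -3/5x=2 ⇒ x=2/(-3/5)=-3.3333
Confirm numerically:
  x=-3.023: |R|=0.88396 <1
  x=-3.018: |R|=0.88202 <1
  x=-2.041: |R|=0.44937 <1
  x=-1.825: |R|=0.33700 <1
  x=-3.859: |R|=1.17801 >1
  x=-3.762: |R|=1.14677 >1
  x=-3.531: |R|=1.06951 >1
So |R|<1 on (-3.3333, 0).

(-3.3333, 0).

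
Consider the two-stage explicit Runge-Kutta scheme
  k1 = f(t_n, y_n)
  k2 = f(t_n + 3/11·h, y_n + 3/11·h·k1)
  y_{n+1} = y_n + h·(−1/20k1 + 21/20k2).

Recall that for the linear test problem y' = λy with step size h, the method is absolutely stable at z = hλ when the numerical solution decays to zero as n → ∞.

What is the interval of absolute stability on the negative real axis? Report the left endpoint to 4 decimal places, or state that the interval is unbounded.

Test eqn y'=λy, z=hλ:
  k1=λy_n ⇒ h·k1=z·y_n;  k2=λ(1+3/11z)y_n ⇒ h·k2=z(1+3/11z)y_n
  y_{n+1}/y_n = 1 − 1/20z + 21/20z(1+3/11z) = 1 + z + 63/220z²
  Hence R(z) = 1 + z + 63/220z².

Need |R(x)|<1, x<0.
x=-1.73: |R|=0.1271
R=1: x+63/220x²=0 ⇒ x=−220/63=-3.4921; min R=1−1/(4·63/220)=0.1270>−1
Confirm numerically:
  x=-3.161: |R|=0.70032 <1
  x=-2.234: |R|=0.19517 <1
  x=-1.415: |R|=0.15836 <1
  x=-3.677: |R|=1.19473 >1
  x=-3.536: |R|=1.04449 >1
So |R|<1 on (-3.4921, 0).

(-3.4921, 0).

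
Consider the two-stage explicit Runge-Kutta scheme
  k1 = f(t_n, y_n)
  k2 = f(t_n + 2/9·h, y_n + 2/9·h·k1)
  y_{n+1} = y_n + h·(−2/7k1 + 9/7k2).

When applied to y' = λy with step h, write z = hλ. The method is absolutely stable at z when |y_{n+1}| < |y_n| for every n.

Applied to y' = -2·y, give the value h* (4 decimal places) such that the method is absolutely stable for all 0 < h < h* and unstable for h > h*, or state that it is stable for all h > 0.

With y'=λy (z=hλ):
  k1=λy_n ⇒ h·k1=z·y_n;  k2=λ(1+2/9z)y_n ⇒ h·k2=z(1+2/9z)y_n
  y_{n+1}/y_n = 1 − 2/7z + 9/7z(1+2/9z) = 1 + z + 2/7z²
  Hence R(z) = 1 + z + 2/7z².

Boundary: |R(x)|=1, x<0.
x=-1.75: |R|=0.1250
R=1: x+2/7x²=0 ⇒ x=−7/2=-3.5000; min R=1−1/(4·2/7)=0.1250>−1
Confirm numerically:
  x=-2.849: |R|=0.47009 <1
  x=-2.498: |R|=0.28486 <1
  x=-1.855: |R|=0.12815 <1
  x=-1.417: |R|=0.15668 <1
  x=-4.085: |R|=1.68278 >1
  x=-3.608: |R|=1.11133 >1
So |R|<1 on (-3.5000, 0).

(-3.5000,0); λ=-2 ⇒ h* = (7/2)/2 = 1.7500.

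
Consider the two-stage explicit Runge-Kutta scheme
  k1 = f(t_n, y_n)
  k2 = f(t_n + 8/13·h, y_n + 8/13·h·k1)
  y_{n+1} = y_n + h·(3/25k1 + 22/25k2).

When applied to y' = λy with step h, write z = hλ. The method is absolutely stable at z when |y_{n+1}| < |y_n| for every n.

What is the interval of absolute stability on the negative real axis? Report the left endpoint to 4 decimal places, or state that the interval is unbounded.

z∈(-1.8466,0).

With y'=λy (z=hλ):
  k1=λy_n ⇒ h·k1=z·y_n;  k2=λ(1+8/13z)y_n ⇒ h·k2=z(1+8/13z)y_n
  y_{n+1}/y_n = 1 + 3/25z + 22/25z(1+8/13z) = 1 + z + 176/325z²
  R(z) = 1 + z + 176/325z².

Solve |R(x)|<1 on ℝ⁻.
x=-1.68: |R|=0.8484
R=1: x+176/325x²=0 ⇒ x=−325/176=-1.8466; min R=1−1/(4·176/325)=0.5384>−1
Confirm numerically:
  x=-1.569: |R|=0.76414 <1
  x=-1.347: |R|=0.63557 <1
  x=-1.107: |R|=0.55663 <1
  x=-2.207: |R|=1.43075 >1
  x=-2.072: |R|=1.25292 >1
So |R|<1 on (-1.8466, 0).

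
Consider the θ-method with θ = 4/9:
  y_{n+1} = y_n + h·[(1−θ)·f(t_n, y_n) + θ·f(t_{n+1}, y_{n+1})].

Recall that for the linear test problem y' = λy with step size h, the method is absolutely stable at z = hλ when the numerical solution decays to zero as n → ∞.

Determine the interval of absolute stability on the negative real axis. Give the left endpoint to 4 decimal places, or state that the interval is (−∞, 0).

z∈(-18.0000,0).

Test eqn y'=λy, z=hλ:
  y_{n+1} = y_n + z·[5/9·y_n + 4/9·y_{n+1}] ⇒ (1 − 4/9z)y_{n+1} = (1 + 5/9z)y_n
  so R(z) = (1 + 5/9z)/(1 − 4/9z).

Boundary: |R(x)|=1, x<0.
x=-1.53: |R|=0.0893
R=−1: 1+5/9x = −1+4/9x ⇒ -1/9x=2 ⇒ x=2/(-1/9)=-18.0000
Confirm numerically:
  x=-16.666: |R|=0.98237 <1
  x=-14.828: |R|=0.95357 <1
  x=-12.541: |R|=0.90773 <1
  x=-9.860: |R|=0.83196 <1
  x=-18.563: |R|=1.00676 >1
  x=-18.291: |R|=1.00354 >1
  x=-18.171: |R|=1.00209 >1
Interval (-18.0000, 0).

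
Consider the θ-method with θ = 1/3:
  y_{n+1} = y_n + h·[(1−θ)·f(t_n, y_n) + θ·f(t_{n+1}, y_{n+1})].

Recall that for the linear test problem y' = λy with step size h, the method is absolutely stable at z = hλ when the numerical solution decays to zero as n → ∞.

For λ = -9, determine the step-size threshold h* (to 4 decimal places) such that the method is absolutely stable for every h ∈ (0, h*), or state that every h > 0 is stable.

(-6.0000,0); λ=-9 ⇒ h* = (6)/9 = 0.6667.

On y'=λy, z=hλ:
  y_{n+1} = y_n + z·[2/3·y_n + 1/3·y_{n+1}] ⇒ (1 − 1/3z)y_{n+1} = (1 + 2/3z)y_n
  R(z) = (1 + 2/3z)/(1 − 1/3z).

Find x<0 with |R(x)|<1.
x=-1.64: |R|=0.0603
R=−1: 1+2/3x = −1+1/3x ⇒ -1/3x=2 ⇒ x=2/(-1/3)=-6.0000
Confirm numerically:
  x=-5.162: |R|=0.89733 <1
  x=-4.771: |R|=0.84185 <1
  x=-3.212: |R|=0.55119 <1
  x=-6.380: |R|=1.04051 >1
  x=-6.310: |R|=1.03330 >1
  x=-6.207: |R|=1.02248 >1
So |R|<1 on (-6.0000, 0).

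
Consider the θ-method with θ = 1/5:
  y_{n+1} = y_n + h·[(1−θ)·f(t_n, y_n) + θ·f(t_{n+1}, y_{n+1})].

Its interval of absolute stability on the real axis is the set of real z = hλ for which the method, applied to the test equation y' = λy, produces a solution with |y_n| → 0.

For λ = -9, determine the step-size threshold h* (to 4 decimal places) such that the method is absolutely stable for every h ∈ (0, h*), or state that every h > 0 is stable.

(-3.3333,0); λ=-9 ⇒ h* = (10/3)/9 = 0.3704.

Set f=λy, z=hλ:
  y_{n+1} = y_n + z·[4/5·y_n + 1/5·y_{n+1}] ⇒ (1 − 1/5z)y_{n+1} = (1 + 4/5z)y_n
  ⇒ R(z) = (1 + 4/5z)/(1 − 1/5z).

Find x<0 with |R(x)|<1.
x=-0.77: |R|=0.3328
R=−1: 1+4/5x = −1+1/5x ⇒ -3/5x=2 ⇒ x=2/(-3/5)=-3.3333
Confirm numerically:
  x=-3.295: |R|=0.98614 <1
  x=-2.636: |R|=0.72603 <1
  x=-2.104: |R|=0.48086 <1
  x=-1.336: |R|=0.05429 <1
  x=-3.916: |R|=1.19605 >1
  x=-3.853: |R|=1.17610 >1
Interval (-3.3333, 0).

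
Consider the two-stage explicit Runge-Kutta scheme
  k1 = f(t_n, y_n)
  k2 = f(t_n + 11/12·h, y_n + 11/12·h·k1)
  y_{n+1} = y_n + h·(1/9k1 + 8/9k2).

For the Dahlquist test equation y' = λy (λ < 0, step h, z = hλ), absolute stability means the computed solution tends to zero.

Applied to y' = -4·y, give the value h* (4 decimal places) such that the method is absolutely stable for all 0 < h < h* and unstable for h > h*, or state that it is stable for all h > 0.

With y'=λy (z=hλ):
  k1=λy_n ⇒ h·k1=z·y_n;  k2=λ(1+11/12z)y_n ⇒ h·k2=z(1+11/12z)y_n
  y_{n+1}/y_n = 1 + 1/9z + 8/9z(1+11/12z) = 1 + z + 22/27z²
  R(z) = 1 + z + 22/27z².

Boundary: |R(x)|=1, x<0.
x=-1.33: |R|=1.1113
R=1: x+22/27x²=0 ⇒ x=−27/22=-1.2273; min R=1−1/(4·22/27)=0.6932>−1
Confirm numerically:
  x=-1.198: |R|=0.97143 <1
  x=-0.992: |R|=0.80983 <1
  x=-0.694: |R|=0.69844 <1
  x=-1.753: |R|=1.75093 >1
  x=-1.474: |R|=1.29633 >1
  x=-1.362: |R|=1.14952 >1
Stable set (-1.2273, 0).

(-1.2273,0); λ=-4 ⇒ h* = (27/22)/4 = 0.3068.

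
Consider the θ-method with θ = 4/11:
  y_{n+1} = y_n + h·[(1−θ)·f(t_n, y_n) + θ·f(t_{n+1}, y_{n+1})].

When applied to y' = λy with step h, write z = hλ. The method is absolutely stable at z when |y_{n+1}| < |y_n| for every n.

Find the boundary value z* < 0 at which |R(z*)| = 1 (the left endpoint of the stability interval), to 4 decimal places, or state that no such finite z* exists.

Test eqn y'=λy, z=hλ:
  y_{n+1} = y_n + z·[7/11·y_n + 4/11·y_{n+1}] ⇒ (1 − 4/11z)y_{n+1} = (1 + 7/11z)y_n
  Hence R(z) = (1 + 7/11z)/(1 − 4/11z).

Solve |R(x)|<1 on ℝ⁻.
x=-0.38: |R|=0.6661
R=−1: 1+7/11x = −1+4/11x ⇒ -3/11x=2 ⇒ x=2/(-3/11)=-7.3333
Confirm numerically:
  x=-4.578: |R|=0.71800 <1
  x=-4.255: |R|=0.67041 <1
  x=-4.156: |R|=0.65494 <1
  x=-3.230: |R|=0.48537 <1
  x=-7.823: |R|=1.03473 >1
  x=-7.737: |R|=1.02887 >1
Stable set (-7.3333, 0).

left endpoint -7.3333.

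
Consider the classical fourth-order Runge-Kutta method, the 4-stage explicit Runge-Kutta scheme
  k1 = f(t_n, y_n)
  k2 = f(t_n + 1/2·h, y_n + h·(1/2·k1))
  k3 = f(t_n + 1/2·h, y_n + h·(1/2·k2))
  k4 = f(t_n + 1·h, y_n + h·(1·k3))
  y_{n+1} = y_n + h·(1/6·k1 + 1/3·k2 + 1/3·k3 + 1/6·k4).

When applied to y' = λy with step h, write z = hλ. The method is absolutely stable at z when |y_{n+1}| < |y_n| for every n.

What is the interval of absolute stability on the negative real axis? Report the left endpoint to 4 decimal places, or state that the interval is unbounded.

On y'=λy, z=hλ:
  order 4, 4-stage ⇒ R(z)=1+z+z^2/2+z^3/6+z^4/24
  (e.g. R(-1.09)=0.34703, |R|=0.34703)

Solve |R(x)|<1 on ℝ⁻.
x=-1.09: |R|=0.3470
|R(-3.15)|=1.7043 |R(-2.07)|=0.3592 |R(-1.34)|=0.2911
Bisect:
  x_lo=-3.1855 |R|=1.7911  x_hi=-0.0591 |R|=0.9426
  mid=-1.62229 |R|=0.27063 →hi
  mid=-2.40389 |R|=0.56161 →hi
  mid=-2.79468 |R|=1.01425 →lo
  mid=-2.59929 |R|=0.75391 →hi
  mid=-2.69699 |R|=0.87482 →hi
  mid=-2.74583 |R|=0.94212 →hi
  mid=-2.77026 |R|=0.97757 →hi
  mid=-2.78247 |R|=0.99575 →hi
  mid=-2.78858 |R|=1.00496 →lo
  ...
  [-2.78533,-2.78514] ⇒ x*=-2.7853
Stable set (-2.7853, 0).

(-2.7853, 0).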